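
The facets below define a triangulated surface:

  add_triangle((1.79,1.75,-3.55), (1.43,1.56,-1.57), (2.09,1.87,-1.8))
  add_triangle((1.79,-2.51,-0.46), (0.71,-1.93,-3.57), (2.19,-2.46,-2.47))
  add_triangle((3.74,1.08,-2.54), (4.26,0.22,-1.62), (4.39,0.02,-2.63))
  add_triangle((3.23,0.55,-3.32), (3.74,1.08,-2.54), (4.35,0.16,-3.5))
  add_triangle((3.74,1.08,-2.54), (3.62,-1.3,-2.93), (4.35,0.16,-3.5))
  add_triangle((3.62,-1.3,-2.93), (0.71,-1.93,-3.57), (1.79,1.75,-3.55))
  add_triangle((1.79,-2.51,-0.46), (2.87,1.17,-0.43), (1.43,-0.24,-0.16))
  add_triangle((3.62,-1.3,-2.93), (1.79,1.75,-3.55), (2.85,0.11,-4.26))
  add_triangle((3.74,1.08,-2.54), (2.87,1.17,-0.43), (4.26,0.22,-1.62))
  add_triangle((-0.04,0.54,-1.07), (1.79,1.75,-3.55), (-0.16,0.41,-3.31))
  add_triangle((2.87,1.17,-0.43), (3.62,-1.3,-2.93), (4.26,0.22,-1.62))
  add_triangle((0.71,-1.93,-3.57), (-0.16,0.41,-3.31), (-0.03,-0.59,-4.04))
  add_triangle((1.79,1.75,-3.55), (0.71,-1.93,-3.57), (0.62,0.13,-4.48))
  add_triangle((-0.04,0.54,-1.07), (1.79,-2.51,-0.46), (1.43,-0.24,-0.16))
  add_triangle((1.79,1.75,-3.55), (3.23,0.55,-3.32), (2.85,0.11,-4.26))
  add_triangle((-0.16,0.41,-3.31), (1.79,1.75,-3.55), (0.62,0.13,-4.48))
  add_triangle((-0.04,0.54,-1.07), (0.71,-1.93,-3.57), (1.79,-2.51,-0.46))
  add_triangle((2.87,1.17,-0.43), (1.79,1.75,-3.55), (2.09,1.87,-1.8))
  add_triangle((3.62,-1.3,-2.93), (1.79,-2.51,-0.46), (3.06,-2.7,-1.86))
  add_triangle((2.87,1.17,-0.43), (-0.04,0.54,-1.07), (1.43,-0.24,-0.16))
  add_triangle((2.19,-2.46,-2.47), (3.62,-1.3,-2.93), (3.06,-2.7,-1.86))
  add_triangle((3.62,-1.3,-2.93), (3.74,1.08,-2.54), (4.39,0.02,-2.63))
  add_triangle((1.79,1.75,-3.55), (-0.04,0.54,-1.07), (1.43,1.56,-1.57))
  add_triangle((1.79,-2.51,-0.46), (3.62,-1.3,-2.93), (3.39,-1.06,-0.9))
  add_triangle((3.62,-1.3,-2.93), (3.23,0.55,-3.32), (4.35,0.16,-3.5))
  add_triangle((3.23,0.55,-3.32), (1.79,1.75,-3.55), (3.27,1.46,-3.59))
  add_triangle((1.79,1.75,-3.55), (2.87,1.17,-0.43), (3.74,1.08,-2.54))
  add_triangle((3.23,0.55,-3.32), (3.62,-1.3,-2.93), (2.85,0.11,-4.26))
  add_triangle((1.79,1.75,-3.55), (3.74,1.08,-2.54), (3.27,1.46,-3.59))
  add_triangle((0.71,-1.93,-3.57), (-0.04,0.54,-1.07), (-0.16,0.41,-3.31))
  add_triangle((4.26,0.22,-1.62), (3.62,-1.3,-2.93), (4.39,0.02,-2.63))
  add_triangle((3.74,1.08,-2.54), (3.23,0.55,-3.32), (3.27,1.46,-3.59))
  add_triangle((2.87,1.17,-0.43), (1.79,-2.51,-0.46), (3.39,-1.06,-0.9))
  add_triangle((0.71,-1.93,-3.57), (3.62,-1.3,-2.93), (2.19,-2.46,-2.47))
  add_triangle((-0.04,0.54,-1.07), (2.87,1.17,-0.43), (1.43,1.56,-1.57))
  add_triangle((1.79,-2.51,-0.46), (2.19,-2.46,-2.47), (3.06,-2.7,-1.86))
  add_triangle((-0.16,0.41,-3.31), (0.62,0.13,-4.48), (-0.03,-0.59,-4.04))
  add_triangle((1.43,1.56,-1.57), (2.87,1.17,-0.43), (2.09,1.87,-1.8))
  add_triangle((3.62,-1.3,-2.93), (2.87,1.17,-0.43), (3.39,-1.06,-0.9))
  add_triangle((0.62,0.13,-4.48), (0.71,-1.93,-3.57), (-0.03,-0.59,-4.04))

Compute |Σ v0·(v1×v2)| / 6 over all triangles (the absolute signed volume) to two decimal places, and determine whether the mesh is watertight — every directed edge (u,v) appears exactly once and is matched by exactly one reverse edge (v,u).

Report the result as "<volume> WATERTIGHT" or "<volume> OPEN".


Per-triangle v0·(v1×v2)/6:
  t1: +0.1788
  t2: +1.1490
  t3: +0.7689
  t4: +0.6394
  t5: +0.4757
  t6: +6.4477
  t7: +0.1596
  t8: -1.3829
  t9: +1.2274
  t10: +0.4325
  t11: -0.4287
  t12: -0.3146
  t13: +2.2375
  t14: -0.5988
  t15: +1.3807
  t16: +1.0645
  t17: -0.7902
  t18: +0.8724
  t19: +0.2604
  t20: -0.4091
  t21: +1.2964
  t22: +0.8805
  t23: +0.2743
  t24: +2.1711
  t25: +0.7547
  t26: +0.6534
  t27: +1.6642
  t28: +1.5325
  t29: +0.3020
  t30: -0.2137
  t31: +0.7861
  t32: +0.6887
  t33: +0.3836
  t34: +2.3196
  t35: -0.1421
  t36: +0.7095
  t37: +0.4645
  t38: +0.0347
  t39: +2.2684
  t40: +1.0085
Σ = +31.2069 → |volume| = 31.21

Directed edges: 120 total, each appears once with its reverse present → watertight.

31.21 WATERTIGHT


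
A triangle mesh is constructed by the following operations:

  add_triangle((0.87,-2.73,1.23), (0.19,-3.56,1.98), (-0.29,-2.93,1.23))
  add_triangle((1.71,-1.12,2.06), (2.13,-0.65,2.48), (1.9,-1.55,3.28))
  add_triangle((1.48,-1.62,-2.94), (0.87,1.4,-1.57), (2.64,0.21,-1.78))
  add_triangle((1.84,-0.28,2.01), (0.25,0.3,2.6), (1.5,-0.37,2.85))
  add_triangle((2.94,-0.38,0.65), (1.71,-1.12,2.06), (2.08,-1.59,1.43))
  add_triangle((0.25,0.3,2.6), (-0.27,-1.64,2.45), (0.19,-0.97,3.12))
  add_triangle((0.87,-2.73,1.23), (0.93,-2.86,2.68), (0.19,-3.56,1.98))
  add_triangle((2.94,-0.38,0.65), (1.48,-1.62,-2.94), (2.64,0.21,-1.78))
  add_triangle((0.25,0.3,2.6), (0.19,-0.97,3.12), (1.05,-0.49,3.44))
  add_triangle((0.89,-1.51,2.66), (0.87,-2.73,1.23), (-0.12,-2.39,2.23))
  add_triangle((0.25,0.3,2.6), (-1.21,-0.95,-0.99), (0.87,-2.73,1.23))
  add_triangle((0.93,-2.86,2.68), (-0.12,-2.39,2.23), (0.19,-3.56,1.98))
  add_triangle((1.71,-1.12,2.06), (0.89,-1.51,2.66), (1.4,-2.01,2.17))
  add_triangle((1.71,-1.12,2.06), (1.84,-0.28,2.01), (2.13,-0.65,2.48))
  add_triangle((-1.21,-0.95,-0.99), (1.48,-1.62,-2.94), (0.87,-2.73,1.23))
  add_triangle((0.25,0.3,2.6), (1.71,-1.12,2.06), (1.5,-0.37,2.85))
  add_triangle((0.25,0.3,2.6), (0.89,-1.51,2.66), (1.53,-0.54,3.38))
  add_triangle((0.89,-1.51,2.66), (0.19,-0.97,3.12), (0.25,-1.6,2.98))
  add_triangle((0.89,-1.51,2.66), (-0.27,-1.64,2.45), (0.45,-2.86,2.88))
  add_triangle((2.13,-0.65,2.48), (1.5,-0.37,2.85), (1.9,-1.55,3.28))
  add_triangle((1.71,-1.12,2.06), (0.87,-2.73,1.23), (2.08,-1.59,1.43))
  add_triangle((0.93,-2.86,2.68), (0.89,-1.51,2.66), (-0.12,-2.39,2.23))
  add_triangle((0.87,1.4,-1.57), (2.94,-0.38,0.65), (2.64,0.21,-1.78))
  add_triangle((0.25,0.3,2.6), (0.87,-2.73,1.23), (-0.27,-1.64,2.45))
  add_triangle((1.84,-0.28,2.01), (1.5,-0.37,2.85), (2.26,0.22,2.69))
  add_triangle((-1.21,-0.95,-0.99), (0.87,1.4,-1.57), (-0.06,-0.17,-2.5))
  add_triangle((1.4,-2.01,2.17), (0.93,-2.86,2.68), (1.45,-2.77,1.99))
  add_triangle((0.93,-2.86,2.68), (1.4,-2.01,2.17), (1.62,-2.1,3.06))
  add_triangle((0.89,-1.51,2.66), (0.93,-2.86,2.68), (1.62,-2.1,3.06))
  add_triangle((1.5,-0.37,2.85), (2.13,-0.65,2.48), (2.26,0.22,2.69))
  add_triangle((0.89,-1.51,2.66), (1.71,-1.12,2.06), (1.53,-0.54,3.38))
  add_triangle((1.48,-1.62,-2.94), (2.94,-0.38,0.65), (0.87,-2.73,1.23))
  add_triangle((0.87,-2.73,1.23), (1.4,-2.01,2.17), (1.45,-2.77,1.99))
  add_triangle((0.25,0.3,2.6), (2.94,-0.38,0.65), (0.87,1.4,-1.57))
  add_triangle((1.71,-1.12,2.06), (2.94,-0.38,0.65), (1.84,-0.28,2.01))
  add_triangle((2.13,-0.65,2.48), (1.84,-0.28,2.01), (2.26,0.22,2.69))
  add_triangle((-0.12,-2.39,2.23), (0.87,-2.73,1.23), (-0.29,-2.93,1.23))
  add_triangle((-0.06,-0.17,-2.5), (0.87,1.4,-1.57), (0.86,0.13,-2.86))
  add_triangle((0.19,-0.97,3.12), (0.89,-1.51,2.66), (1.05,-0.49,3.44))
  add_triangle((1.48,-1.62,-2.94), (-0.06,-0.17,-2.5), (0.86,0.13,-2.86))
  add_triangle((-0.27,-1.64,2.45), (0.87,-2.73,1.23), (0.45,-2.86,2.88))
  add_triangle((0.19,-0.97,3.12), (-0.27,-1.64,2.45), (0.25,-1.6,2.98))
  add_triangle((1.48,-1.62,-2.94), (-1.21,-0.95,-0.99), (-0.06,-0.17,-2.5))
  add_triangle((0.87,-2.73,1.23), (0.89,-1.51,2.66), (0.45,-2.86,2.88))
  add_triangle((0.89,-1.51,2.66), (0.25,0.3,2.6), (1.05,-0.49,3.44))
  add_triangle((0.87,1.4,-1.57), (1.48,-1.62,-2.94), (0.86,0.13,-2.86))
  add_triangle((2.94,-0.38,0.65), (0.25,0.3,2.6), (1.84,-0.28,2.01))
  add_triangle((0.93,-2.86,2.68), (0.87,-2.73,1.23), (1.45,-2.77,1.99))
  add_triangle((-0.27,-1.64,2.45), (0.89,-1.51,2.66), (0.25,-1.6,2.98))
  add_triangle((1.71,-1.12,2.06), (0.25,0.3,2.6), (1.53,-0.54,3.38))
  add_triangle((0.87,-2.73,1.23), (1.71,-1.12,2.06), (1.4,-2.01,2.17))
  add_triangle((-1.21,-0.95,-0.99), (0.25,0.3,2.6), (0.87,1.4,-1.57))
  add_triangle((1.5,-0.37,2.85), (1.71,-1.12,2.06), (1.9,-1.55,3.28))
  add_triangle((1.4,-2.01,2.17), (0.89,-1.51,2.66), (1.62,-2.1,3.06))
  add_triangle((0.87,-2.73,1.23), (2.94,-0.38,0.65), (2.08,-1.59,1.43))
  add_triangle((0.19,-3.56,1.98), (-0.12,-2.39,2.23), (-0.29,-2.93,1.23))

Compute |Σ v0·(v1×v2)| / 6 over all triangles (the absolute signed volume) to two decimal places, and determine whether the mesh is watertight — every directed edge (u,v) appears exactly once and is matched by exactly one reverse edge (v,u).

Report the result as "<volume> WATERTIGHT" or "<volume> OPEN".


30.61 WATERTIGHT

Per-triangle v0·(v1×v2)/6:
  t1: +0.2481
  t2: +0.2030
  t3: +1.8891
  t4: +0.2267
  t5: +0.6615
  t6: +0.1997
  t7: +0.6011
  t8: +2.5372
  t9: +0.4568
  t10: -1.0086
  t11: +1.6596
  t12: +0.5755
  t13: +0.3669
  t14: +0.0212
  t15: +3.1478
  t16: +0.2634
  t17: +0.6931
  t18: +0.2306
  t19: +0.5351
  t20: +0.4133
  t21: +0.6741
  t22: +0.5306
  t23: +1.2757
  t24: -1.2555
  t25: -0.2191
  t26: +0.4109
  t27: +0.2905
  t28: +0.2606
  t29: +0.3484
  t30: +0.3545
  t31: +0.6152
  t32: +4.9170
  t33: -0.0699
  t34: +2.1729
  t35: +0.6714
  t36: +0.0486
  t37: -0.6782
  t38: +0.4603
  t39: +0.5179
  t40: +0.7591
  t41: +0.2147
  t42: +0.1781
  t43: +1.2722
  t44: +0.7116
  t45: -0.3225
  t46: +0.7100
  t47: +0.3136
  t48: +0.3529
  t49: +0.1268
  t50: -0.0996
  t51: +0.2410
  t52: +0.3941
  t53: -0.2638
  t54: -0.0972
  t55: +0.5726
  t56: +0.2973
Σ = +30.6078 → |volume| = 30.61

Directed edges: 168 total, each appears once with its reverse present → watertight.


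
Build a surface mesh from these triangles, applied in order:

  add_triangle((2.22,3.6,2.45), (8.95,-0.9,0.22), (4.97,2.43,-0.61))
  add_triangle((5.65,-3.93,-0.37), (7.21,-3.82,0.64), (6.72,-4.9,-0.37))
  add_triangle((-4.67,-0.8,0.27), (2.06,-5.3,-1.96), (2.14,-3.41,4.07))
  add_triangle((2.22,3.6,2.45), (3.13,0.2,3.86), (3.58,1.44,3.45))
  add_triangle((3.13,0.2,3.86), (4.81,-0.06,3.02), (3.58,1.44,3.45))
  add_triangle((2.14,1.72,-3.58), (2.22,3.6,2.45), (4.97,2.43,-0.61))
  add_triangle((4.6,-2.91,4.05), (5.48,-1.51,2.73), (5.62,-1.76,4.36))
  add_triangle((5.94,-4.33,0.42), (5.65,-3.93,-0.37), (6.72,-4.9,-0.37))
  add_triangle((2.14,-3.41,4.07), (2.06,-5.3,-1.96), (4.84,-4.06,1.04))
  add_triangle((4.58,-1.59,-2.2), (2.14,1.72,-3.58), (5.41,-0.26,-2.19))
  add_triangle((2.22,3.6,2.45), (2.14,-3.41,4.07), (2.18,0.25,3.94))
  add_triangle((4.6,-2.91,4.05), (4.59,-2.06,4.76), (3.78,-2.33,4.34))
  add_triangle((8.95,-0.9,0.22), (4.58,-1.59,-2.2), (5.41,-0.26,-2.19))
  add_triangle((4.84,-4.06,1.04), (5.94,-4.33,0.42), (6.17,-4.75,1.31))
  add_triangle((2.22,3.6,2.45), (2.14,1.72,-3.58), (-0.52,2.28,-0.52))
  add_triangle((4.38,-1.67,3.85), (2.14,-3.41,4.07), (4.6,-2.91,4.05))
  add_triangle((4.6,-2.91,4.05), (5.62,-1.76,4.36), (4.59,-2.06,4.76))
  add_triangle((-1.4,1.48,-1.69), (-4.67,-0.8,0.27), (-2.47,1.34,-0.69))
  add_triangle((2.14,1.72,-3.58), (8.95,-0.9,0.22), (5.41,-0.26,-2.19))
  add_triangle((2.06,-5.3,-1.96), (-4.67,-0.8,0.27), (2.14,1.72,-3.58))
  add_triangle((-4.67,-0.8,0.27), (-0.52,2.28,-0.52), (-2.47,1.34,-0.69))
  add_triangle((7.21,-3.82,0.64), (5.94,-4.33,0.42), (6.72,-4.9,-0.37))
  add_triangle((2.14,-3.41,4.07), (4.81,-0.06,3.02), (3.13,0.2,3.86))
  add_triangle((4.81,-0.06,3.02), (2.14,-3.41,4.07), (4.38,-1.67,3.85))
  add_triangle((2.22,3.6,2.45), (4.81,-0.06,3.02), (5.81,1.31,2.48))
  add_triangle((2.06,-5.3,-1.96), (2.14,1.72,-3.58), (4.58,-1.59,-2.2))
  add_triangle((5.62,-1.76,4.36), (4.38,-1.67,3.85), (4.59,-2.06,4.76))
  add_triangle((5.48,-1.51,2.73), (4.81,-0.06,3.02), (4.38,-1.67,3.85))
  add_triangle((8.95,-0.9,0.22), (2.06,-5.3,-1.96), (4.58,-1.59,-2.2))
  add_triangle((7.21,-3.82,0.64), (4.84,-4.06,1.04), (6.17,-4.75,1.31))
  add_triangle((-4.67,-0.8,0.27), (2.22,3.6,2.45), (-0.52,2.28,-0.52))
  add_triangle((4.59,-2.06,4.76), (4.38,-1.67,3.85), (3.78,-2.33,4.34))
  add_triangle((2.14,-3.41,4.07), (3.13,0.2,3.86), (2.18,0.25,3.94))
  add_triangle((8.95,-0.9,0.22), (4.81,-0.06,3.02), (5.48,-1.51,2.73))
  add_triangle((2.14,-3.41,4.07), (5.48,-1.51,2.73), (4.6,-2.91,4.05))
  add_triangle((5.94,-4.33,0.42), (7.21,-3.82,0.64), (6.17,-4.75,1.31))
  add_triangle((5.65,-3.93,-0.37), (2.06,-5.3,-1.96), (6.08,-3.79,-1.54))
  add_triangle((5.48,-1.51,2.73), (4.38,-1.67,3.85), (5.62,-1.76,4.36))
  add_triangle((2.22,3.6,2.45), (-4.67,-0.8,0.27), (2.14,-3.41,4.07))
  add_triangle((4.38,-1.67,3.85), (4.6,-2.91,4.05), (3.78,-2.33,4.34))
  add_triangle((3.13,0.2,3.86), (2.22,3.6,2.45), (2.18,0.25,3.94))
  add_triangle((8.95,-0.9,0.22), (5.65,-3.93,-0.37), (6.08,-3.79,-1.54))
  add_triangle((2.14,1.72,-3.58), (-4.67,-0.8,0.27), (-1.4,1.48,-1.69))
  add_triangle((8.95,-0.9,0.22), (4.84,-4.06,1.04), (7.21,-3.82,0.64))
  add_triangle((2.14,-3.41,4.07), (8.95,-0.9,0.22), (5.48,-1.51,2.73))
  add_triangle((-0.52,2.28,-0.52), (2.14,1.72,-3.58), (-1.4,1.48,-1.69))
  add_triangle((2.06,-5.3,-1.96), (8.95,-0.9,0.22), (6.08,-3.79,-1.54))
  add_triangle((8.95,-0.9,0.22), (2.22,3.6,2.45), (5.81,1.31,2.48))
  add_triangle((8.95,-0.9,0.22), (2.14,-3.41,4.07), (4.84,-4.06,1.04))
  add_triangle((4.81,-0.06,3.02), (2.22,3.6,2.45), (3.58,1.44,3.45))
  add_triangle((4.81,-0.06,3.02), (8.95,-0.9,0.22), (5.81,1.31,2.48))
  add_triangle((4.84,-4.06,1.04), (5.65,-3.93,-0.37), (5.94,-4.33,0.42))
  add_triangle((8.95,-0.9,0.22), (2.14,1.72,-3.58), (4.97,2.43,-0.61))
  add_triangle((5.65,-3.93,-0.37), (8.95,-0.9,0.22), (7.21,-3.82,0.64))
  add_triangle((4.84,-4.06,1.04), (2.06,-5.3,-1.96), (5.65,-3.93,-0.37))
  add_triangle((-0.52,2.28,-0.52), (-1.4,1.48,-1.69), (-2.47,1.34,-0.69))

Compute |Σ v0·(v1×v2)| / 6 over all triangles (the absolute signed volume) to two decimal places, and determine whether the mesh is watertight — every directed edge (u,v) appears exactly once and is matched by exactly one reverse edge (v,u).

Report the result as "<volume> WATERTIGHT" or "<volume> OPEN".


Per-triangle v0·(v1×v2)/6:
  t1: +14.6442
  t2: +0.3153
  t3: +23.8629
  t4: +1.5589
  t5: +2.0248
  t6: +8.4289
  t7: +2.0010
  t8: -0.1589
  t9: +13.5322
  t10: +3.9206
  t11: -1.8290
  t12: +0.6208
  t13: +4.8934
  t14: +0.2857
  t15: +6.8314
  t16: +1.8349
  t17: +1.3697
  t18: +1.3155
  t19: +5.1667
  t20: +17.1462
  t21: +0.7808
  t22: +1.2011
  t23: +5.6617
  t24: +0.5472
  t25: +4.5669
  t26: +10.7561
  t27: -0.0715
  t28: +2.1916
  t29: +14.1809
  t30: -0.2838
  t31: +6.1328
  t32: -0.2405
  t33: +2.3983
  t34: +5.7910
  t35: +0.0232
  t36: +1.2745
  t37: +4.9127
  t38: -0.3378
  t39: +18.0884
  t40: -0.8544
  t41: +2.2744
  t42: +6.0594
  t43: +2.7611
  t44: +1.7854
  t45: +6.6215
  t46: +2.5884
  t47: -3.3012
  t48: +6.5605
  t49: +17.0242
  t50: +2.2394
  t51: +6.7221
  t52: +0.2749
  t53: +13.7619
  t54: +4.6700
  t55: +6.1331
  t56: +0.9572
Σ = +261.6164 → |volume| = 261.62

Directed edges: 168 total, each appears once with its reverse present → watertight.

261.62 WATERTIGHT


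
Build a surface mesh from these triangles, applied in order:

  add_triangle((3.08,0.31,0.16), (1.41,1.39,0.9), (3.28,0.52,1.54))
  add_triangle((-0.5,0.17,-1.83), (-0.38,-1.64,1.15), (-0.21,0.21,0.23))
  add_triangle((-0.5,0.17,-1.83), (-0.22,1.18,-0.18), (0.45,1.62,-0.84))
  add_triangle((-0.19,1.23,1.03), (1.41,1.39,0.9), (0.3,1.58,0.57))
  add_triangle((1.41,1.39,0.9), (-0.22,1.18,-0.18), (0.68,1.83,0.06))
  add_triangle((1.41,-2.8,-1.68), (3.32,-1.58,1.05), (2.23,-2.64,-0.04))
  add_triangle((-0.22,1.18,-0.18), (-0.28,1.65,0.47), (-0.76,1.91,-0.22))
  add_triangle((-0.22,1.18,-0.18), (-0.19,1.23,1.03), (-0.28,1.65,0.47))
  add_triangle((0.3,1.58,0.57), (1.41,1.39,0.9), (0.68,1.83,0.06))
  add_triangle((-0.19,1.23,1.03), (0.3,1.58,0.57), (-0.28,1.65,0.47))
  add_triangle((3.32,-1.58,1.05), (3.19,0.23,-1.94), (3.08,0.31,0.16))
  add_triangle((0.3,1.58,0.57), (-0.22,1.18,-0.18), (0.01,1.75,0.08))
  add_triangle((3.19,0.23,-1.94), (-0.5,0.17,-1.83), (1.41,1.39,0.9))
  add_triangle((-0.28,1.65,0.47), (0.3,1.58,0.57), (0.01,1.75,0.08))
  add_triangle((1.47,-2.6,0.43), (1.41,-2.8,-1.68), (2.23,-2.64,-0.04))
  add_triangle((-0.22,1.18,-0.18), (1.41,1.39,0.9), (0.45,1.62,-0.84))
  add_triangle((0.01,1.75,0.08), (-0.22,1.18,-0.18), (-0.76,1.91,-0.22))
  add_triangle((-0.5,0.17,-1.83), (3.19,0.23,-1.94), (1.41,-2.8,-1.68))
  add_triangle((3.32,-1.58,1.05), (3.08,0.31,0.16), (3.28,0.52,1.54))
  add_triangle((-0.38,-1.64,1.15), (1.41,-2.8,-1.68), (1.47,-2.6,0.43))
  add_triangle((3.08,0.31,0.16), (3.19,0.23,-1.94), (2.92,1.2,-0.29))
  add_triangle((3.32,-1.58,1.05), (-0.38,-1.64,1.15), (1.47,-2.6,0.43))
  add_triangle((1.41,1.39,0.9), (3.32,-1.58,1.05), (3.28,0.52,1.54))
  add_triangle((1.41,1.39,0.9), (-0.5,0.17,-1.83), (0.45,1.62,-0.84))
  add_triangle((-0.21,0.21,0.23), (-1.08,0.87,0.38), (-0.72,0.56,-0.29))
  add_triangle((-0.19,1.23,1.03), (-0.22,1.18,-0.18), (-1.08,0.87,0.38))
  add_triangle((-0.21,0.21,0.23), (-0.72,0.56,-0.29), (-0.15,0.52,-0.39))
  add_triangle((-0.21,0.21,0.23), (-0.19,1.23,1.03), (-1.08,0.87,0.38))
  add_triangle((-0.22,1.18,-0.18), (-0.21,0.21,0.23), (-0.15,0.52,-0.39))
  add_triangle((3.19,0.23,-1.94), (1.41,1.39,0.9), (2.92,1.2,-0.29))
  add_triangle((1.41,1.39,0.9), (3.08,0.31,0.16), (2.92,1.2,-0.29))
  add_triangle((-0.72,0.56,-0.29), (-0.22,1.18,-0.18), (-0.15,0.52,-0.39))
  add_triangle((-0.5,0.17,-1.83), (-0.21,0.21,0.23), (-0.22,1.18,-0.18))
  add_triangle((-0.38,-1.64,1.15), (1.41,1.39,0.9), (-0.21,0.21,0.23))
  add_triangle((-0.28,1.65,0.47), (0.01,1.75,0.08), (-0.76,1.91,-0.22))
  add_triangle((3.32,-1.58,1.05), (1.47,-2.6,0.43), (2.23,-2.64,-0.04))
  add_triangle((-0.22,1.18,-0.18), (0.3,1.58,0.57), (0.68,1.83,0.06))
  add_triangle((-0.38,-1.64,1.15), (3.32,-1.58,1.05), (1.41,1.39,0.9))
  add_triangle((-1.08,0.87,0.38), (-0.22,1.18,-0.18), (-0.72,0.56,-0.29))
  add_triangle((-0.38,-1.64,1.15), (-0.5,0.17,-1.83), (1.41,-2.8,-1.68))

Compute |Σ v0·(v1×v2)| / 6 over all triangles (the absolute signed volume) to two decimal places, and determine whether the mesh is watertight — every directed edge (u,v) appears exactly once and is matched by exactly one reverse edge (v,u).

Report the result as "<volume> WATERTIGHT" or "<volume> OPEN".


22.08 OPEN

Per-triangle v0·(v1×v2)/6:
  t1: +0.7969
  t2: +0.1766
  t3: +0.3214
  t4: +0.2214
  t5: -0.1120
  t6: +0.9792
  t7: -0.0577
  t8: +0.0010
  t9: +0.2160
  t10: +0.1056
  t11: +2.1101
  t12: -0.0131
  t13: +1.6543
  t14: +0.0755
  t15: +0.7205
  t16: +0.3591
  t17: +0.0323
  t18: +3.3824
  t19: +1.4313
  t20: +1.2799
  t21: +1.0001
  t22: +1.3709
  t23: -0.0504
  t24: +0.2421
  t25: -0.0034
  t26: +0.2237
  t27: -0.0171
  t28: +0.0232
  t29: -0.0132
  t30: +0.0932
  t31: +0.6675
  t32: +0.0355
  t33: +0.0847
  t34: +0.2447
  t35: +0.1147
  t36: +0.7532
  t37: +0.1232
  t38: +1.9060
  t39: +0.0990
  t40: +1.4999
Σ = +22.0783 → |volume| = 22.08

Directed edges: 120 total; 6 unmatched, e.g. (-0.19,1.23,1.03)→(1.41,1.39,0.9) → open.


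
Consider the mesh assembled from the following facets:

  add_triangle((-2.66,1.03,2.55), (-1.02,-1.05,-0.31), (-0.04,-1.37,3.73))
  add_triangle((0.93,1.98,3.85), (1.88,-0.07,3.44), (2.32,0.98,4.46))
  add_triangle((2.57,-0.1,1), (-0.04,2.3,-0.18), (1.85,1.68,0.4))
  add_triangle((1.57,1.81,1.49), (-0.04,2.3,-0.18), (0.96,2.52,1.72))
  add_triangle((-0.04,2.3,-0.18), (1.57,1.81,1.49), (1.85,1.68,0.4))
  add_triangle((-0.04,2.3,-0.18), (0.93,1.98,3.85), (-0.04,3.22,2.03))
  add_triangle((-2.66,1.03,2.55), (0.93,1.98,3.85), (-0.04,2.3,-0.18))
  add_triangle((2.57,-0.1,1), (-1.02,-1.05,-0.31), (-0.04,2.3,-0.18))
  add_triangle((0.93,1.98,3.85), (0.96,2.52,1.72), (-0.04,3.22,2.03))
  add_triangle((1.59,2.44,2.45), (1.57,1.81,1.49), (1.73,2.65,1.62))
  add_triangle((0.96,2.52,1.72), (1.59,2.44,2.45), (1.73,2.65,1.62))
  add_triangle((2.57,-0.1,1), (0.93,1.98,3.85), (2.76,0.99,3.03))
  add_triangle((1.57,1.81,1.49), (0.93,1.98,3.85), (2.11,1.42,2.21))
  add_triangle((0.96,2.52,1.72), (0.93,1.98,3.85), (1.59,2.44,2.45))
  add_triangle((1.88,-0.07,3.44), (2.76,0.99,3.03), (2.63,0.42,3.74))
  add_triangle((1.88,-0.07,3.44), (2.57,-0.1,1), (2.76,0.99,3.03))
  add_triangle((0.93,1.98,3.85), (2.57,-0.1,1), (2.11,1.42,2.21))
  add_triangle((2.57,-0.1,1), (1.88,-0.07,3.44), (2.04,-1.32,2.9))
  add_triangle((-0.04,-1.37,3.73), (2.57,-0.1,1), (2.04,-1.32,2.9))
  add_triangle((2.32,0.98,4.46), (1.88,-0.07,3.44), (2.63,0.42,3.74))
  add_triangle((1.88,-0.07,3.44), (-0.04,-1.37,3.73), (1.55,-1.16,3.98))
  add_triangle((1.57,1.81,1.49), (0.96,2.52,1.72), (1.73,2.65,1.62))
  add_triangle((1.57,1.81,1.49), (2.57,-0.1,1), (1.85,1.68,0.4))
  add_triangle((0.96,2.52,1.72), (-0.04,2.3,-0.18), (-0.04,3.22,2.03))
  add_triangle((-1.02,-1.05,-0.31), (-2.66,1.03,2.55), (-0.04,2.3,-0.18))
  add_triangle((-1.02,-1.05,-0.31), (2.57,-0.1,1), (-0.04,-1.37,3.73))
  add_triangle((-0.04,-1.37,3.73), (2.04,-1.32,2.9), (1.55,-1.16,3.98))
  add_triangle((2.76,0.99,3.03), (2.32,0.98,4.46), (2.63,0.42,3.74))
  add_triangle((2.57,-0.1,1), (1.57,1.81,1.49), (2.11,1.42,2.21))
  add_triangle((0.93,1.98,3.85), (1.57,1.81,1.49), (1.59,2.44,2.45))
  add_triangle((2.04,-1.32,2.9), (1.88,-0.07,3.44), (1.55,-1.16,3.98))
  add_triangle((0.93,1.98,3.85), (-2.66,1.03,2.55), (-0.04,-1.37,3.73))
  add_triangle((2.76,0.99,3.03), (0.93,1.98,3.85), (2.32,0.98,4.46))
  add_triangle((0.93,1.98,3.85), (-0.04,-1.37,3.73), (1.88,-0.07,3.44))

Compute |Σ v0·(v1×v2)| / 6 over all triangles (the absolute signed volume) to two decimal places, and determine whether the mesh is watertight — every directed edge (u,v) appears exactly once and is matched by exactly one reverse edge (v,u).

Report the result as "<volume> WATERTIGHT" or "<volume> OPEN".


35.41 WATERTIGHT

Per-triangle v0·(v1×v2)/6:
  t1: +3.1559
  t2: +0.5822
  t3: -0.1915
  t4: +0.5491
  t5: +0.8491
  t6: -0.8191
  t7: +5.0288
  t8: -0.0088
  t9: +1.3169
  t10: +0.1649
  t11: +0.2898
  t12: +0.0497
  t13: +0.8355
  t14: +0.6352
  t15: -0.0393
  t16: +1.2705
  t17: +1.0447
  t18: +1.4421
  t19: -0.7530
  t20: +0.3932
  t21: +0.8220
  t22: -0.1468
  t23: +0.9160
  t24: +0.8664
  t25: +1.4442
  t26: +1.6972
  t27: +0.6409
  t28: +0.5185
  t29: +0.5476
  t30: +0.2477
  t31: +0.7335
  t32: +6.7423
  t33: +1.2565
  t34: +3.3240
Σ = +35.4058 → |volume| = 35.41

Directed edges: 102 total, each appears once with its reverse present → watertight.


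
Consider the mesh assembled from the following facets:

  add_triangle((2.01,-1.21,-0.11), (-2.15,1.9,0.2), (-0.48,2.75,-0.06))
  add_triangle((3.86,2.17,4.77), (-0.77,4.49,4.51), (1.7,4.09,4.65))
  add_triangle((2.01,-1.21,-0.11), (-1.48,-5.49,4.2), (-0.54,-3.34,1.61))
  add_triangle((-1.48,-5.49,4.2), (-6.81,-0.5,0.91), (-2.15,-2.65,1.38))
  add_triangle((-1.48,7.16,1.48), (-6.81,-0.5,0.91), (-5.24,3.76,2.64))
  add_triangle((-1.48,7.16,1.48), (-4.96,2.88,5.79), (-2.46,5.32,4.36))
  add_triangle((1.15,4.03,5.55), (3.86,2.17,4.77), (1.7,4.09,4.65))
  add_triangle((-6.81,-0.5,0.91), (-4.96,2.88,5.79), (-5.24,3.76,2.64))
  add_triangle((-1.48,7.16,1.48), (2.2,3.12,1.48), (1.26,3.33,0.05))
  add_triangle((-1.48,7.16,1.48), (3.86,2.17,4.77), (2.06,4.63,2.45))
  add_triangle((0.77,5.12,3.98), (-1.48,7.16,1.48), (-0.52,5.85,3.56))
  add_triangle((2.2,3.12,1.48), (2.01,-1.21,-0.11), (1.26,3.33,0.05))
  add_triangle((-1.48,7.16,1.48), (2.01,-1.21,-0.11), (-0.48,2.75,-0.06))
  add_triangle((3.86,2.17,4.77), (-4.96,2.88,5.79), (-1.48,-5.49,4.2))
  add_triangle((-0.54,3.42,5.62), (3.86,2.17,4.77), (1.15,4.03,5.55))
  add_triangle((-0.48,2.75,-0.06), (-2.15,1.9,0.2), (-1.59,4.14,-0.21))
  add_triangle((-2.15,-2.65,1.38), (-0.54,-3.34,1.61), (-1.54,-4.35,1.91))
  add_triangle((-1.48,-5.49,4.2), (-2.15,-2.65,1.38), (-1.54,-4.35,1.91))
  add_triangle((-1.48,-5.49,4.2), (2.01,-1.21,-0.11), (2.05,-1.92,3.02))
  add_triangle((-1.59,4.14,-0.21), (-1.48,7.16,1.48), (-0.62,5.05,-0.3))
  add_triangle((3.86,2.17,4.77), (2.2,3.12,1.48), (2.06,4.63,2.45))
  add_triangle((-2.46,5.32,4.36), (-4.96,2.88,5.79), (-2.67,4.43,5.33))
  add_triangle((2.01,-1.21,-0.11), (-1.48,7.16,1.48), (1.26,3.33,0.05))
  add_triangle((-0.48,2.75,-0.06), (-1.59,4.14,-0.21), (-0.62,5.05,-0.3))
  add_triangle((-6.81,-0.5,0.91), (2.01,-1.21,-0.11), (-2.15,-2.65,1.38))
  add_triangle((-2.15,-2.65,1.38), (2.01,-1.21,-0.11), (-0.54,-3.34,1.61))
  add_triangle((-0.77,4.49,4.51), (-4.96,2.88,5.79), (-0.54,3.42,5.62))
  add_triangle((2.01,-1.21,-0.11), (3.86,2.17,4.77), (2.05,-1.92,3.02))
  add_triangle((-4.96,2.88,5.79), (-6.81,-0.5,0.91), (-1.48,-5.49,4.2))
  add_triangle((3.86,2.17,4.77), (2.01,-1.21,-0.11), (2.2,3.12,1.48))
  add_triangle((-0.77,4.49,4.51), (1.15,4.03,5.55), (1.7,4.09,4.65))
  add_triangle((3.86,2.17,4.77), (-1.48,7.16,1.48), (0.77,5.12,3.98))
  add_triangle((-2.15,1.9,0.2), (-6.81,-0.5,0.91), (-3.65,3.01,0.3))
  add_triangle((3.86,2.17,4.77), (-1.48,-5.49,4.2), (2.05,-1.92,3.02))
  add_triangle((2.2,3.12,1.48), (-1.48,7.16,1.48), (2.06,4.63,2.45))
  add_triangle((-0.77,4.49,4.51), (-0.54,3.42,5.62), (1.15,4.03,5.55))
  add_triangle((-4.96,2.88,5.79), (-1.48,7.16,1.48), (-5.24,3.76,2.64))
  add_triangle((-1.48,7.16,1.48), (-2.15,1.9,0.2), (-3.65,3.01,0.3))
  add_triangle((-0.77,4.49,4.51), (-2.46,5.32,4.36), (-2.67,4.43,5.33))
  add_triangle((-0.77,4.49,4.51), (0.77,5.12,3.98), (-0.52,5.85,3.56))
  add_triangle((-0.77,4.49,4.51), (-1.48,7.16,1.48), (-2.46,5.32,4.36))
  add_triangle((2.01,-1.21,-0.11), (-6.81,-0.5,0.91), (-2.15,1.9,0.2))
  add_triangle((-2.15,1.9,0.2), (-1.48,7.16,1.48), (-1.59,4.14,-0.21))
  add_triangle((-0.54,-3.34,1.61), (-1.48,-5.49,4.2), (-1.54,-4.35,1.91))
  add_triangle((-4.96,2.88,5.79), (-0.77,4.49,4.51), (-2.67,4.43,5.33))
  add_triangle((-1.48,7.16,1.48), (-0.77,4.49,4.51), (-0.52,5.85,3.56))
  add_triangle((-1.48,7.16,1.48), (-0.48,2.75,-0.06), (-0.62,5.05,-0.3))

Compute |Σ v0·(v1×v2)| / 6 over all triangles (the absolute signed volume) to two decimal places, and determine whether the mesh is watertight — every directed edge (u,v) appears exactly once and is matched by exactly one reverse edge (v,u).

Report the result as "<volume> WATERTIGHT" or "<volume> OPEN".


258.72 OPEN

Per-triangle v0·(v1×v2)/6:
  t1: -0.0854
  t2: -2.9391
  t3: +1.6789
  t4: +4.6466
  t5: +9.9712
  t6: +8.5488
  t7: +2.7765
  t8: +16.9772
  t9: +4.1086
  t10: +7.8826
  t11: +2.7260
  t12: +2.0149
  t13: +1.3346
  t14: +57.7033
  t15: +3.7949
  t16: -0.1957
  t17: -0.2269
  t18: +1.6449
  t19: +5.7489
  t20: +1.7165
  t21: +2.6508
  t22: +3.5770
  t23: -1.6663
  t24: -0.0898
  t25: +1.2351
  t26: +0.5384
  t27: +7.4026
  t28: +5.8598
  t29: +46.0528
  t30: +5.0072
  t31: +1.9528
  t32: +5.5933
  t33: -0.1137
  t34: +10.4584
  t35: +2.0619
  t36: +2.9578
  t37: +17.9624
  t38: +0.0208
  t39: +2.4257
  t40: +2.4359
  t41: +6.4297
  t42: -0.2359
  t43: +2.0660
  t44: +0.7852
  t45: +1.1996
  t46: +2.5025
  t47: -0.1760
Σ = +258.7215 → |volume| = 258.72

Directed edges: 141 total; 9 unmatched, e.g. (3.86,2.17,4.77)→(-0.77,4.49,4.51) → open.


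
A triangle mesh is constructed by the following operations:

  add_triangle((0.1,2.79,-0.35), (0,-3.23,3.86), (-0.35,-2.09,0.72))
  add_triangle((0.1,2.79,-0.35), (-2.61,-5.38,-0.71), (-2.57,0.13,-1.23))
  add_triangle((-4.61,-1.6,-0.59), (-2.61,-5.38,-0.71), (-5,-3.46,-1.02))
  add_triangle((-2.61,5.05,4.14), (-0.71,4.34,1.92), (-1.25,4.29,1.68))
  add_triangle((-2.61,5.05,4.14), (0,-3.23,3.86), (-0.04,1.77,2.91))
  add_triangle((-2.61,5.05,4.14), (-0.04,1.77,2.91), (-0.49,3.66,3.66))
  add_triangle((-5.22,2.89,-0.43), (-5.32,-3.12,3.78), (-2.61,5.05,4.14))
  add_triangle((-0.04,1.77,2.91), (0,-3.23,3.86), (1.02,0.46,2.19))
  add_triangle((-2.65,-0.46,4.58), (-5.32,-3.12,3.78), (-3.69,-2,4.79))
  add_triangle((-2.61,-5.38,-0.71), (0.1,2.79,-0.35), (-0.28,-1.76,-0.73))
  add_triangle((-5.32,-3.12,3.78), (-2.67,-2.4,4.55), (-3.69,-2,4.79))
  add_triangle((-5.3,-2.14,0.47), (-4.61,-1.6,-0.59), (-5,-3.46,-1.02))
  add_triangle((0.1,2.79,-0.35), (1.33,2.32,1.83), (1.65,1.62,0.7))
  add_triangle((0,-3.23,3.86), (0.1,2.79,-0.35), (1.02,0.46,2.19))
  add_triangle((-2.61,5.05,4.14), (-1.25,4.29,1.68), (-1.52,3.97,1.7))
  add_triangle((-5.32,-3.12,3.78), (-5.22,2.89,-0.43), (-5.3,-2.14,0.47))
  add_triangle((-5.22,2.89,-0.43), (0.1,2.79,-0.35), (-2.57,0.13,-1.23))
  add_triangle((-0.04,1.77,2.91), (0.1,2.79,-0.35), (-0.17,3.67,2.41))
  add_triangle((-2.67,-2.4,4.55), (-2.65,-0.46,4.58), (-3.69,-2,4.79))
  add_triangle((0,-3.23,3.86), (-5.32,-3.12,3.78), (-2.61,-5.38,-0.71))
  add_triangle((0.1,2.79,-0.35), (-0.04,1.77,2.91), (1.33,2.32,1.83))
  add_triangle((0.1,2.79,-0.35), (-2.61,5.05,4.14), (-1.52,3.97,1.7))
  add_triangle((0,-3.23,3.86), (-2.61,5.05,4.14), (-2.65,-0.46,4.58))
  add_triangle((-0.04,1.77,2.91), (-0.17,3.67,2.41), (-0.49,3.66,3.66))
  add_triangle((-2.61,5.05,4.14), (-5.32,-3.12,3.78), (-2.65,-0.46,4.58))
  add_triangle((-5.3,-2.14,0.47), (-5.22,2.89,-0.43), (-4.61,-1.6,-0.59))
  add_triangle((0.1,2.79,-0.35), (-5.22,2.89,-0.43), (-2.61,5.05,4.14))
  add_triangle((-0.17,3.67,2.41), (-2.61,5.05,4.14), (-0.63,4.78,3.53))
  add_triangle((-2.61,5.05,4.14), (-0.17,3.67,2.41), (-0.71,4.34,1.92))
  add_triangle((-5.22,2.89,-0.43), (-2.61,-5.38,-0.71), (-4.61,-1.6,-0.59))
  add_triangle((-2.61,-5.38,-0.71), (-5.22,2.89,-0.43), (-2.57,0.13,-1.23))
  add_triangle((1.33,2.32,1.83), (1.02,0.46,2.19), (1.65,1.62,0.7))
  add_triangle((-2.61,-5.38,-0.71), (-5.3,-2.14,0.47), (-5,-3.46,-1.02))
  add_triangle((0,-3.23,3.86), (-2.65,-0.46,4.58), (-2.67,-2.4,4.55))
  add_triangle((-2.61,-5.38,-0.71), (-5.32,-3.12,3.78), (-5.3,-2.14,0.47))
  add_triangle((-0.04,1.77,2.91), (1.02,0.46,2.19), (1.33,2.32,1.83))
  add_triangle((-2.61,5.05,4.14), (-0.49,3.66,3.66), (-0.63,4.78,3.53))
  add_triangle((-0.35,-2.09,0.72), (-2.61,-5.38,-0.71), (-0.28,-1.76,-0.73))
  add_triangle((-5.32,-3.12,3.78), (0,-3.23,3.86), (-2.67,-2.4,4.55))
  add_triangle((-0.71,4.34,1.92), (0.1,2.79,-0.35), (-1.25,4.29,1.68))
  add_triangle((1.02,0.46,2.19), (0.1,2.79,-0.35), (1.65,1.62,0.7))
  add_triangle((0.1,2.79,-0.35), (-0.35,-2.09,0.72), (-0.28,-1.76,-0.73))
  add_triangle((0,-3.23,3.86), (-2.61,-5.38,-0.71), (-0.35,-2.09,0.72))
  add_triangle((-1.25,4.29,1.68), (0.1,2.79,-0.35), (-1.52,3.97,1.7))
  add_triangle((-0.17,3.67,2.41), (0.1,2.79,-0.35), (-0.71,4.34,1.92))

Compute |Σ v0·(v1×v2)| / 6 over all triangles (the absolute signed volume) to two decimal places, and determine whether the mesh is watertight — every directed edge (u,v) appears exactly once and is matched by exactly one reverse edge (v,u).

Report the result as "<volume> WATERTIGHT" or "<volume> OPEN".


171.92 OPEN

Per-triangle v0·(v1×v2)/6:
  t1: -0.4666
  t2: +0.2939
  t3: -0.8084
  t4: +1.0369
  t5: +6.8416
  t6: +1.2355
  t7: +36.2106
  t8: +2.8184
  t9: +1.7111
  t10: +0.9290
  t11: +1.9895
  t12: +1.6094
  t13: +1.0464
  t14: -1.4911
  t15: +0.4433
  t16: +13.8380
  t17: +2.9237
  t18: +0.3011
  t19: +1.3190
  t20: +20.5189
  t21: +1.9179
  t22: -0.8371
  t23: +8.8527
  t24: +0.3748
  t25: +13.5200
  t26: +4.2032
  t27: +11.9042
  t28: +0.3625
  t29: +1.6081
  t30: +0.5398
  t31: +5.4896
  t32: +0.6786
  t33: +4.3938
  t34: +3.3936
  t35: +13.4504
  t36: +1.1878
  t37: +1.4801
  t38: +0.8087
  t39: +4.7429
  t40: +0.7159
  t41: -1.2424
  t42: -0.1678
  t43: +1.1525
  t44: +0.2798
  t45: +0.8097
Σ = +171.9194 → |volume| = 171.92

Directed edges: 135 total; 3 unmatched, e.g. (-0.17,3.67,2.41)→(-0.49,3.66,3.66) → open.


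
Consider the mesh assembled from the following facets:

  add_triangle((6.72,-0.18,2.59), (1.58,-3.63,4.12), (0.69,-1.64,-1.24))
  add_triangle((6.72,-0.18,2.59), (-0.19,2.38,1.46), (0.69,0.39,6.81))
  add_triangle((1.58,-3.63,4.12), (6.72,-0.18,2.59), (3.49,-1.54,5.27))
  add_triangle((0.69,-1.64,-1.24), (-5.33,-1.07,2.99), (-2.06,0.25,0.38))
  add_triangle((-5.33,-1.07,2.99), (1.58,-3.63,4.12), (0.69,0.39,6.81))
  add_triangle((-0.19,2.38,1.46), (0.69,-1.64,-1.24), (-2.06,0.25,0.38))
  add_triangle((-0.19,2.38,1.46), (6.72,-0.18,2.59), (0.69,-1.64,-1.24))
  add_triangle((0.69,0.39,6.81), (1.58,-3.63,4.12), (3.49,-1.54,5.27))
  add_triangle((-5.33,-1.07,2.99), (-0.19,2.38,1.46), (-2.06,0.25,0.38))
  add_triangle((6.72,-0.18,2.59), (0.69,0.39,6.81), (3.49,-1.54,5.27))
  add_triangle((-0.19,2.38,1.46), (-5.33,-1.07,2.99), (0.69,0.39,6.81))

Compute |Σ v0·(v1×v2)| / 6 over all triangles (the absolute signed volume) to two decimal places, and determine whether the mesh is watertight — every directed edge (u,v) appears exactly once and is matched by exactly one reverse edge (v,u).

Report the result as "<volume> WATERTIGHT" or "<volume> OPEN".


Per-triangle v0·(v1×v2)/6:
  t1: +12.4276
  t2: +16.7051
  t3: +10.0828
  t4: +1.7282
  t5: +26.3544
  t6: +0.1391
  t7: +1.2211
  t8: +10.5404
  t9: +2.4639
  t10: +12.3977
  t11: +15.1578
Σ = +109.2179 → |volume| = 109.22

Directed edges: 33 total; 3 unmatched, e.g. (1.58,-3.63,4.12)→(0.69,-1.64,-1.24) → open.

109.22 OPEN


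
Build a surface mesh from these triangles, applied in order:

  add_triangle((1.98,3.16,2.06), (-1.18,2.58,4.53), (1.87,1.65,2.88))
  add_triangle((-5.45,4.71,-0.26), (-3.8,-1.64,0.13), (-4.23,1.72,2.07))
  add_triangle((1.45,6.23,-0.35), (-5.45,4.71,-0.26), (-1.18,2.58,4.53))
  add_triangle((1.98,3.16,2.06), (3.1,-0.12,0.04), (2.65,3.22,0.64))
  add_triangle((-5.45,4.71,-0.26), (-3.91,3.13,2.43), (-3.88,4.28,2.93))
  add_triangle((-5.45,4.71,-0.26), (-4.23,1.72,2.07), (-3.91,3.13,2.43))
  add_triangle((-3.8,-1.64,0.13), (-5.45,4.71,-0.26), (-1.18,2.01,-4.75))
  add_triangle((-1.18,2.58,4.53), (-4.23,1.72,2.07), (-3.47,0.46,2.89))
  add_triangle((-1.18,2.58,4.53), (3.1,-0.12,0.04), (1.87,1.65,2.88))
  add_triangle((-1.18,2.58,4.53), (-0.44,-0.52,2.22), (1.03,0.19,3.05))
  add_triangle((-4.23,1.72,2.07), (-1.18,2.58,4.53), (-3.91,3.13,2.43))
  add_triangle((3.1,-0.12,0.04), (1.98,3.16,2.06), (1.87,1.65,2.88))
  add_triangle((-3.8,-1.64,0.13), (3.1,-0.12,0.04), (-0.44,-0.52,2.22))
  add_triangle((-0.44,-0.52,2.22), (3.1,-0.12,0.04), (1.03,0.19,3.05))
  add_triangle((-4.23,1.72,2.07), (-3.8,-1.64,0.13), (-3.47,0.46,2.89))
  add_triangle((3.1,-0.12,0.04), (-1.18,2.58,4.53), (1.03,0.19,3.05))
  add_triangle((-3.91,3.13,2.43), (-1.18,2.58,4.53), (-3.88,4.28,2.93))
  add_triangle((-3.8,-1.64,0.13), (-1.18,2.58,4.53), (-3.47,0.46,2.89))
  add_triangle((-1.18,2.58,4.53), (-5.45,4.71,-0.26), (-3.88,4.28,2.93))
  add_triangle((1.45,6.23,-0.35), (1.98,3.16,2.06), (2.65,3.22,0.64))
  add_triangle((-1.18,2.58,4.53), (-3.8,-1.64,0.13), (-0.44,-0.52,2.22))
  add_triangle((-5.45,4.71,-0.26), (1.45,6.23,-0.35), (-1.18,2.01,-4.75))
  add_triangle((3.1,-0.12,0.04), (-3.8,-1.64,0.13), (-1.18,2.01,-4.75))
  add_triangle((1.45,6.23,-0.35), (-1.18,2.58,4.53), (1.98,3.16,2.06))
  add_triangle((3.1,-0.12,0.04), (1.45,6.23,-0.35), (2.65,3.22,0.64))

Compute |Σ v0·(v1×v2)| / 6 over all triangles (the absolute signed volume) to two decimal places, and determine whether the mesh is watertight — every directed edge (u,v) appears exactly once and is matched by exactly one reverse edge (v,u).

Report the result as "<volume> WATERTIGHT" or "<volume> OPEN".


159.53 OPEN

Per-triangle v0·(v1×v2)/6:
  t1: +3.9118
  t2: +9.6137
  t3: +31.7679
  t4: +2.4794
  t5: +2.9076
  t6: +4.0864
  t7: +20.7134
  t8: +4.4147
  t9: +0.3053
  t10: +2.2964
  t11: +3.5267
  t12: +2.9653
  t13: +2.0054
  t14: +1.1069
  t15: +3.8360
  t16: +3.4364
  t17: +2.3520
  t18: +0.1441
  t19: +0.5537
  t20: +3.3548
  t21: +5.2527
  t22: +31.5269
  t23: +4.1901
  t24: +10.1777
  t25: +2.6005
Σ = +159.5258 → |volume| = 159.53

Directed edges: 75 total; 3 unmatched, e.g. (1.45,6.23,-0.35)→(-1.18,2.01,-4.75) → open.


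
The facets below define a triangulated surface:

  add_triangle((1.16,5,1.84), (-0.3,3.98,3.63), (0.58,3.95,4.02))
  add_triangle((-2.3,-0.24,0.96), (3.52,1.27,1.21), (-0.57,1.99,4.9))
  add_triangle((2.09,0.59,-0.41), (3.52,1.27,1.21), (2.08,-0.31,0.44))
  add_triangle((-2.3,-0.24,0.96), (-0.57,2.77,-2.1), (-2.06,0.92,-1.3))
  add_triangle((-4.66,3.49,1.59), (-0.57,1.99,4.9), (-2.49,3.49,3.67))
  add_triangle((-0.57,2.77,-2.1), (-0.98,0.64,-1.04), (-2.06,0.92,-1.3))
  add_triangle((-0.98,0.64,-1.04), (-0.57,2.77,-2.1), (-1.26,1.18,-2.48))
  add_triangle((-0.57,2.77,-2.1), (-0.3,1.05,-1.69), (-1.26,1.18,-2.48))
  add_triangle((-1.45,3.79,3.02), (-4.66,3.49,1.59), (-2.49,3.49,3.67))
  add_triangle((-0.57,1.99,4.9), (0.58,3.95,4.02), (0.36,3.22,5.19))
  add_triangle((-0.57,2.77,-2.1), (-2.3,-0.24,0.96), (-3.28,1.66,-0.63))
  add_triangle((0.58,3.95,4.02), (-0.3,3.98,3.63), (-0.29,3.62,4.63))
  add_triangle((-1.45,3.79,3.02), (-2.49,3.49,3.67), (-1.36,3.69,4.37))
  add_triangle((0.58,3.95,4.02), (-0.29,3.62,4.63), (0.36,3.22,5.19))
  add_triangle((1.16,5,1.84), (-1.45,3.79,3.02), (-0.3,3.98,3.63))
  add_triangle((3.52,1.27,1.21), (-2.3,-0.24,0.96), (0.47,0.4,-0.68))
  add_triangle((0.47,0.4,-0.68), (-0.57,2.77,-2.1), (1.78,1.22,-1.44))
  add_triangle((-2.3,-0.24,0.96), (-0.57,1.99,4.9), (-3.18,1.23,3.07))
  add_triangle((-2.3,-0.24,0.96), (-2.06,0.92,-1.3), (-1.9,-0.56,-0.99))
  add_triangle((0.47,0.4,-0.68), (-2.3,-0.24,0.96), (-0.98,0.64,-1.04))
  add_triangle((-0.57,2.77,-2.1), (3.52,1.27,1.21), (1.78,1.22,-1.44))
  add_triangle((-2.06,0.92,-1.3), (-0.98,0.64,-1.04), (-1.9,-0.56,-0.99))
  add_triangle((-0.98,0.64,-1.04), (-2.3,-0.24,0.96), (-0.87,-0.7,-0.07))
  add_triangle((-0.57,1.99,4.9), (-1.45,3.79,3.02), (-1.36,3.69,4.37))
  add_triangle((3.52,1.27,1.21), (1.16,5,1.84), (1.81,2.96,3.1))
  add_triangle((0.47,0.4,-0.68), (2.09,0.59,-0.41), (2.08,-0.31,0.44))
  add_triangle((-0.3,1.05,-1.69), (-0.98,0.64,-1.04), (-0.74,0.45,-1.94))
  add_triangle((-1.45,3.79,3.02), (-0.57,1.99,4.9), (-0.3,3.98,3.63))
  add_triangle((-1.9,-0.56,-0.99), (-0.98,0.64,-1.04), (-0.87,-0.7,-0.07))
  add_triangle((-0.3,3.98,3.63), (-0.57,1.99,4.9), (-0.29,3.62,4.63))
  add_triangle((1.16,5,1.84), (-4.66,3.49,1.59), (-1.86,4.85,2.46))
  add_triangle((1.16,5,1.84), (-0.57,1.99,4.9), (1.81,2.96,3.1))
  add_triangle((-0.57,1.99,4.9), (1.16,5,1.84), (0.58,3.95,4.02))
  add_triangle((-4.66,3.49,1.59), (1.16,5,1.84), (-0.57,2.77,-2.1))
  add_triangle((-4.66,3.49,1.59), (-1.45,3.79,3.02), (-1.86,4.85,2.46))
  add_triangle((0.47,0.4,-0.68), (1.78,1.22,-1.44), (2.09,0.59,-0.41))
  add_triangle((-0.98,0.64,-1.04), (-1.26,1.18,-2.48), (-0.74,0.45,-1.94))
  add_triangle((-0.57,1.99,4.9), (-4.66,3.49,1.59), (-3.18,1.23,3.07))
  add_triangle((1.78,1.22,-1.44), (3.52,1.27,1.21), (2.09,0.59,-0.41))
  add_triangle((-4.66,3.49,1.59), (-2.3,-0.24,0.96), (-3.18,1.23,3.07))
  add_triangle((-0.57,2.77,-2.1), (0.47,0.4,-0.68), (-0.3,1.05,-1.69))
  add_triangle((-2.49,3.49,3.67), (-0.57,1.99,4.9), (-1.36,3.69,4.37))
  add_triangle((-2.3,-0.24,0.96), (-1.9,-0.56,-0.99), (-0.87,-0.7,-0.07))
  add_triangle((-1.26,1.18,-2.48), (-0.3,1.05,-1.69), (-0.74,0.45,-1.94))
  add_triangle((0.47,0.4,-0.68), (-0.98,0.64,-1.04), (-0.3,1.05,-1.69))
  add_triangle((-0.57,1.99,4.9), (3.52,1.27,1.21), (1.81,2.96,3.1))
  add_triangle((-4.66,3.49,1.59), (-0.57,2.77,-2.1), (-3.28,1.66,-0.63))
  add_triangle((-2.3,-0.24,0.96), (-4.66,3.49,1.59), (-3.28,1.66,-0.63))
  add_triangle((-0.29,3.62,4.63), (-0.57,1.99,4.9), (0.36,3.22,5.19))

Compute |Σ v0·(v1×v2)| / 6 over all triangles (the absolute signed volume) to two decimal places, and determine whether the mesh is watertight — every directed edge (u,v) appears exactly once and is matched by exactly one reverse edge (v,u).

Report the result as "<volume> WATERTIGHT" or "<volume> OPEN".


Per-triangle v0·(v1×v2)/6:
  t1: +2.0093
  t2: +0.4916
  t3: +0.6756
  t4: +1.3255
  t5: +2.5154
  t6: +0.2432
  t7: +0.3604
  t8: +0.3584
  t9: +2.7359
  t10: -0.8723
  t11: -0.3738
  t12: +0.7781
  t13: +1.0719
  t14: +0.9644
  t15: +2.5462
  t16: -0.5279
  t17: +0.2219
  t18: +1.4221
  t19: +1.0752
  t20: -0.0573
  t21: +2.9366
  t22: +0.1893
  t23: -0.4616
  t24: +0.0645
  t25: +4.7093
  t26: +0.1047
  t27: -0.1685
  t28: +2.5043
  t29: -0.0384
  t30: +0.3350
  t31: +2.3172
  t32: +5.6299
  t33: -1.0381
  t34: +14.5272
  t35: +2.9466
  t36: +0.0453
  t37: +0.0736
  t38: +6.6184
  t39: +0.5800
  t40: +2.8688
  t41: +0.2425
  t42: +1.8362
  t43: +0.3563
  t44: +0.1342
  t45: +0.0061
  t46: +3.7052
  t47: +4.6025
  t48: +2.7745
  t49: +1.1434
Σ = +76.5087 → |volume| = 76.51

Directed edges: 147 total; 9 unmatched, e.g. (3.52,1.27,1.21)→(2.08,-0.31,0.44) → open.

76.51 OPEN


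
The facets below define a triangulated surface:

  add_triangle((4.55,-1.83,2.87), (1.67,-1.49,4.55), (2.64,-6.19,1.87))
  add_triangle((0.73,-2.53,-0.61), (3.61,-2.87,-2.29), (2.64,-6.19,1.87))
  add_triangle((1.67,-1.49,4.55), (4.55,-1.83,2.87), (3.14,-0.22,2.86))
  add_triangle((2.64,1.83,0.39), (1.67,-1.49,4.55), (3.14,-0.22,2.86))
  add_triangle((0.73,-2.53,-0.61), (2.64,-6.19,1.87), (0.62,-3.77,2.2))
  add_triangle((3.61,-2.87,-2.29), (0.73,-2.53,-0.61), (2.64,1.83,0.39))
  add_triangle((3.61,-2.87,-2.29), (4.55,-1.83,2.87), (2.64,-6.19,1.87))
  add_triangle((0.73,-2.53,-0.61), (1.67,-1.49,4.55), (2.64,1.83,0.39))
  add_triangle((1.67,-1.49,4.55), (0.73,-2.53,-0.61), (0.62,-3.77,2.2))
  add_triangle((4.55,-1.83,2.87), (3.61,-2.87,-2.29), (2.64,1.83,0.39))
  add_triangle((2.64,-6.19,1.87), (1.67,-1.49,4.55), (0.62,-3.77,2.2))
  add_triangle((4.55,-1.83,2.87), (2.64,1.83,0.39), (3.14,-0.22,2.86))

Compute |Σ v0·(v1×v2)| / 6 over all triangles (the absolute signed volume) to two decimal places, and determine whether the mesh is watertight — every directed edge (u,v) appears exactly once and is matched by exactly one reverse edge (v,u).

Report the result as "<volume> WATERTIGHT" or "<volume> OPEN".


Per-triangle v0·(v1×v2)/6:
  t1: +13.4709
  t2: +4.5197
  t3: +3.3111
  t4: +1.7464
  t5: +1.7827
  t6: -2.0746
  t7: +17.9810
  t8: -6.5848
  t9: -2.5940
  t10: +11.3867
  t11: +5.3109
  t12: +2.9370
Σ = +51.1930 → |volume| = 51.19

Directed edges: 36 total, each appears once with its reverse present → watertight.

51.19 WATERTIGHT
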